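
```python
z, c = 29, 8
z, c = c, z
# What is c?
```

Trace:
`z, c = 29, 8` → z = 29; c = 8
`z, c = c, z` → z = 8; c = 29
So c = 29

Answer: 29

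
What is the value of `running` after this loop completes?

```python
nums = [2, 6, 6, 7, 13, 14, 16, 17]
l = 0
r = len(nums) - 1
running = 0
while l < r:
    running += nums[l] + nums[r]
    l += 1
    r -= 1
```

Sum of pairs from ends
`running` takes the values: 0 → 19 → 41 → 61 → 81

Answer: 81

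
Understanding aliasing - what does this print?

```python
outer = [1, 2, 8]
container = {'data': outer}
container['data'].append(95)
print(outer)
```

Key concept: dict holds reference to list.
Step by step:
`outer = [1, 2, 8]` → outer = [1, 2, 8]
`container = {'data': outer}` → container = {'data': [1, 2, 8]}
`container['data'].append(95)` → outer = [1, 2, 8, 95]; container = {'data': [1, 2, 8, 95]}
`print(outer)` → prints [1, 2, 8, 95]

Answer: [1, 2, 8, 95]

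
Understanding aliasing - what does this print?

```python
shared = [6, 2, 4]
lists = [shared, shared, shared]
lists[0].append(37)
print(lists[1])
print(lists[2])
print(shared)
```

Key concept: list of same reference.
Step by step:
`shared = [6, 2, 4]` → shared = [6, 2, 4]
`lists = [shared, shared, shared]` → lists = [[6, 2, 4], [6, 2, 4], [6, 2, 4]]
`lists[0].append(37)` → shared = [6, 2, 4, 37]; lists = [[6, 2, 4, 37], [6, 2, 4, 37], [6, 2, 4, 37]]
`print(lists[1])` → prints [6, 2, 4, 37]
`print(lists[2])` → prints [6, 2, 4, 37]
`print(shared)` → prints [6, 2, 4, 37]

Answer:
[6, 2, 4, 37]
[6, 2, 4, 37]
[6, 2, 4, 37]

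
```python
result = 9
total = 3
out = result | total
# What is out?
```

Trace:
`result = 9` → result = 9
`total = 3` → total = 3
`out = result | total` → out = 11
So out = 11

Answer: 11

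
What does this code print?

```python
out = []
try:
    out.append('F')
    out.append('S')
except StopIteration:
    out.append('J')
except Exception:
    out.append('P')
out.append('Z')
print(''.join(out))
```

Execution trace: 'F' (try body) → 'S' (try body, no exception) → 'Z' (after the try/except). Output: FSZ

Answer: FSZ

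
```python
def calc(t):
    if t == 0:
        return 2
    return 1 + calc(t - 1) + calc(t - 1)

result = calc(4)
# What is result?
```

calc(t) = 1 + 2·calc(t-1), calc(0)=2. Closed form: (2+1)·2^4 - 1 = 47.

Answer: 47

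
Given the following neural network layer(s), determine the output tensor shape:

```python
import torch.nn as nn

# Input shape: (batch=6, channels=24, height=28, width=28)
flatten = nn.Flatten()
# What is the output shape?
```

Input: (6, 24, 28, 28) -> Output: (6, 18816)

Answer: (6, 18816)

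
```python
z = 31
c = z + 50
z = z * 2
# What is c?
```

Trace:
`z = 31` → z = 31
`c = z + 50` → c = 81
`z = z * 2` → z = 62
So c = 81

Answer: 81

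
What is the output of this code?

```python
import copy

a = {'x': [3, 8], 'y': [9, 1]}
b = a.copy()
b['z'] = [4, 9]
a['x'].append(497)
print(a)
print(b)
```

Key concept: shallow copy of dict with mutable values.
Step by step:
`a = {'x': [3, 8], 'y': [9, 1]}` → a = {'x': [3, 8], 'y': [9, 1]}
`b = a.copy()` → b = {'x': [3, 8], 'y': [9, 1]}
`b['z'] = [4, 9]` → b = {'x': [3, 8], 'y': [9, 1], 'z': [4, 9]}
`a['x'].append(497)` → a = {'x': [3, 8, 497], 'y': [9, 1]}; b = {'x': [3, 8, 497], 'y': [9, 1], 'z': [4, 9]}
`print(a)` → prints {'x': [3, 8, 497], 'y': [9, 1]}
`print(b)` → prints {'x': [3, 8, 497], 'y': [9, 1], 'z': [4, 9]}

Answer:
{'x': [3, 8, 497], 'y': [9, 1]}
{'x': [3, 8, 497], 'y': [9, 1], 'z': [4, 9]}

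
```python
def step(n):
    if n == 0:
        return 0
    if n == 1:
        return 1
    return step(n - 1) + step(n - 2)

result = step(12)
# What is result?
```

Build up from base cases: step(0)=0, step(1)=1, step(2)=1, step(3)=2, step(4)=3, step(5)=5, step(6)=8, ..., step(12)=144

Answer: 144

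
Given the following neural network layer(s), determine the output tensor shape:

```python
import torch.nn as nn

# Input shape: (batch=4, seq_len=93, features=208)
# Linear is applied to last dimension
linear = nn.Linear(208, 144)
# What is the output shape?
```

Input: (4, 93, 208) -> Output: (4, 93, 144)

Answer: (4, 93, 144)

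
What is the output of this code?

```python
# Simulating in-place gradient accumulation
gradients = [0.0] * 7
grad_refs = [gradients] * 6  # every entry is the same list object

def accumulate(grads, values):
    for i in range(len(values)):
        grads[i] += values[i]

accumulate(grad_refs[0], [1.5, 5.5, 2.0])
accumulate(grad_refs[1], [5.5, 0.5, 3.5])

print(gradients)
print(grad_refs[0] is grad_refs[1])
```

Key concept: gradient accumulation aliasing.
Step by step:
`gradients = [0.0] * 7` → gradients = [0.0, 0.0, 0.0, 0.0, 0.0, 0.0, 0.0]
`grad_refs = [gradients] * 6` → grad_refs = [[0.0, 0.0, 0.0, 0.0, 0.0, 0.0, 0.0], [0.0, 0.0, 0.0, 0.0, 0.0, 0.0, 0.0], [0.0, 0.0, 0.0, 0.0, 0.0, 0.0, 0.0], [0.0, 0.0, 0.0, 0.0, 0.0, 0.0, 0.0], [0.0, 0.0, 0.0, 0.0, 0.0, 0.0, 0.0], [0.0, 0.0, 0.0, 0.0, 0.0, 0.0, 0.0]]
`accumulate(grad_refs[0], [1.5, 5.5, 2.0])` → gradients = [1.5, 5.5, 2.0, 0.0, 0.0, 0.0, 0.0]; grad_refs = [[1.5, 5.5, 2.0, 0.0, 0.0, 0.0, 0.0], [1.5, 5.5, 2.0, 0.0, 0.0, 0.0, 0.0], [1.5, 5.5, 2.0, 0.0, 0.0, 0.0, 0.0], [1.5, 5.5, 2.0, 0.0, 0.0, 0.0, 0.0], [1.5, 5.5, 2.0, 0.0, 0.0, 0.0, 0.0], [1.5, 5.5, 2.0, 0.0, 0.0, 0.0, 0.0]]
`accumulate(grad_refs[1], [5.5, 0.5, 3.5])` → gradients = [7.0, 6.0, 5.5, 0.0, 0.0, 0.0, 0.0]; grad_refs = [[7.0, 6.0, 5.5, 0.0, 0.0, 0.0, 0.0], [7.0, 6.0, 5.5, 0.0, 0.0, 0.0, 0.0], [7.0, 6.0, 5.5, 0.0, 0.0, 0.0, 0.0], [7.0, 6.0, 5.5, 0.0, 0.0, 0.0, 0.0], [7.0, 6.0, 5.5, 0.0, 0.0, 0.0, 0.0], [7.0, 6.0, 5.5, 0.0, 0.0, 0.0, 0.0]]
`print(gradients)` → prints [7.0, 6.0, 5.5, 0.0, 0.0, 0.0, 0.0]
`print(grad_refs[0] is grad_refs[1])` → prints True

Answer:
[7.0, 6.0, 5.5, 0.0, 0.0, 0.0, 0.0]
True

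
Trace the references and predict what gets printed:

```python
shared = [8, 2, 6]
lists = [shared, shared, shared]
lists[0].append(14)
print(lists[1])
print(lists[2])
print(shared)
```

Key concept: list of same reference.
Step by step:
`shared = [8, 2, 6]` → shared = [8, 2, 6]
`lists = [shared, shared, shared]` → lists = [[8, 2, 6], [8, 2, 6], [8, 2, 6]]
`lists[0].append(14)` → shared = [8, 2, 6, 14]; lists = [[8, 2, 6, 14], [8, 2, 6, 14], [8, 2, 6, 14]]
`print(lists[1])` → prints [8, 2, 6, 14]
`print(lists[2])` → prints [8, 2, 6, 14]
`print(shared)` → prints [8, 2, 6, 14]

Answer:
[8, 2, 6, 14]
[8, 2, 6, 14]
[8, 2, 6, 14]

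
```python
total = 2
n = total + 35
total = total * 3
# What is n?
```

Trace:
`total = 2` → total = 2
`n = total + 35` → n = 37
`total = total * 3` → total = 6
So n = 37

Answer: 37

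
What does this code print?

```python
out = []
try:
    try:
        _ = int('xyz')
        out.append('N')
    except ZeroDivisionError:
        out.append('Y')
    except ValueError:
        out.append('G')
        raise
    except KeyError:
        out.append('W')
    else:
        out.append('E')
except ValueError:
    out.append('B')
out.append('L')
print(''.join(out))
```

Execution trace: 'G' (inner except ValueError) → 'B' (outer except ValueError) → 'L' (after the try/except). Output: GBL

Answer: GBL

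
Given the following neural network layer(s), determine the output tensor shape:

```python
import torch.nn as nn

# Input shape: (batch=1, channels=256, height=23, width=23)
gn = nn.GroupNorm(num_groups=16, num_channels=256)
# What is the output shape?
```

Input: (1, 256, 23, 23) -> Output: (1, 256, 23, 23)

Answer: (1, 256, 23, 23)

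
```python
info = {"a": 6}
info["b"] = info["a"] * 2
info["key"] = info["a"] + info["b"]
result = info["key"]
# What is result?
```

Trace:
`info = {"a": 6}` → info = {'a': 6}
`info["b"] = info["a"] * 2` → info = {'a': 6, 'b': 12}
`info["key"] = info["a"] + info["b"]` → info = {'a': 6, 'b': 12, 'key': 18}
`result = info["key"]` → result = 18
So result = 18

Answer: 18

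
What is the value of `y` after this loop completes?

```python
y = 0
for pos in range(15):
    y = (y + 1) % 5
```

Increment mod 5, 15 times = 0
`y` takes the values: 0 → 1 → 2 → 3 → 4 → 0 → 1 → 2 → 3 → 4 → 0 → 1 → 2 → 3 → 4 → 0

Answer: 0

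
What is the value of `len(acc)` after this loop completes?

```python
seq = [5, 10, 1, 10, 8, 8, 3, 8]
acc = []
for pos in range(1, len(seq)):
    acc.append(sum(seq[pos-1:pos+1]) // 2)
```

Number of 2-element averages
`acc` takes the values: [] → [7] → [7, 5] → [7, 5, 5] → [7, 5, 5, 9] → [7, 5, 5, 9, 8] → [7, 5, 5, 9, 8, 5] → [7, 5, 5, 9, 8, 5, 5]
So `len(acc)` = 7

Answer: 7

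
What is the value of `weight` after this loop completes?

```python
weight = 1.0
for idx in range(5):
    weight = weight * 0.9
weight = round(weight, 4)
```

Exponential decay: 1.0 * 0.9^5
`weight` takes the values: 1.0 → 0.9 → 0.81 → 0.729 → 0.6561 → 0.59049 → 0.5905

Answer: 0.5905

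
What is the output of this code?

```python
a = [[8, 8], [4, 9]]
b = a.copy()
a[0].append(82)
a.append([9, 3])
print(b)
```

Key concept: shallow copy with nested lists.
Step by step:
`a = [[8, 8], [4, 9]]` → a = [[8, 8], [4, 9]]
`b = a.copy()` → b = [[8, 8], [4, 9]]
`a[0].append(82)` → a = [[8, 8, 82], [4, 9]]; b = [[8, 8, 82], [4, 9]]
`a.append([9, 3])` → a = [[8, 8, 82], [4, 9], [9, 3]]
`print(b)` → prints [[8, 8, 82], [4, 9]]

Answer: [[8, 8, 82], [4, 9]]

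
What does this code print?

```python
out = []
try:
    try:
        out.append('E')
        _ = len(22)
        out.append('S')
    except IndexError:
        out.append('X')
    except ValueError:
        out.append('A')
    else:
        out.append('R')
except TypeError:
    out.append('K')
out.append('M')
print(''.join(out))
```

Execution trace: 'E' (try body) → 'K' (outer except TypeError) → 'M' (after the try/except). Output: EKM

Answer: EKM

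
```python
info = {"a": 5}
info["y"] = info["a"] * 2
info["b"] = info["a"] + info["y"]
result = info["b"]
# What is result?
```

Trace:
`info = {"a": 5}` → info = {'a': 5}
`info["y"] = info["a"] * 2` → info = {'a': 5, 'y': 10}
`info["b"] = info["a"] + info["y"]` → info = {'a': 5, 'y': 10, 'b': 15}
`result = info["b"]` → result = 15
So result = 15

Answer: 15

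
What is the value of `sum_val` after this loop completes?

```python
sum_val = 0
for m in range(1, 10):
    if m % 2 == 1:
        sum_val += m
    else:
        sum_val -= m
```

Add odd, subtract even
`sum_val` takes the values: 0 → 1 → -1 → 2 → -2 → 3 → -3 → 4 → -4 → 5

Answer: 5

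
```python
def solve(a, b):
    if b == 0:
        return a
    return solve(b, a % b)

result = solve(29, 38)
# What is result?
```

solve(29, 38) -> solve(38, 29) -> solve(29, 9) -> solve(9, 2) -> solve(2, 1) -> solve(1, 0) -> 1

Answer: 1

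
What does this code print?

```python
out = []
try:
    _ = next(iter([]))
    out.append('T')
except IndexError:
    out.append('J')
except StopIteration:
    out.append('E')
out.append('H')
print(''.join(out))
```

Execution trace: 'E' (except StopIteration) → 'H' (after the try/except). Output: EH

Answer: EH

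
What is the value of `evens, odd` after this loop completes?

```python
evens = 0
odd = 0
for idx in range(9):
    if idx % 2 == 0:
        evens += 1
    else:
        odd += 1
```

Count evens and odds in range(9)
`evens, odd` takes the values: (0, 0) → (1, 0) → (1, 1) → (2, 1) → (2, 2) → (3, 2) → (3, 3) → (4, 3) → (4, 4) → (5, 4)

Answer: 5, 4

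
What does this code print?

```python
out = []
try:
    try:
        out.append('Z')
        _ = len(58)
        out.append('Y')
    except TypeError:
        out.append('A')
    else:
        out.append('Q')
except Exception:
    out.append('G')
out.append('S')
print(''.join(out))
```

Execution trace: 'Z' (inner try body) → 'A' (inner except TypeError) → 'S' (after the try/except). Output: ZAS

Answer: ZAS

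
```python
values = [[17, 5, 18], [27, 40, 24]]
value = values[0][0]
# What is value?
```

Trace:
`values = [[17, 5, 18], [27, 40, 24]]` → values = [[17, 5, 18], [27, 40, 24]]
`value = values[0][0]` → value = 17
So value = 17

Answer: 17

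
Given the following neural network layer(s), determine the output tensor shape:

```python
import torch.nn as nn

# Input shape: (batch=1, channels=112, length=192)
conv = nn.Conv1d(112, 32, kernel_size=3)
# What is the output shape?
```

Input: (1, 112, 192) -> Output: (1, 32, 190)

Answer: (1, 32, 190)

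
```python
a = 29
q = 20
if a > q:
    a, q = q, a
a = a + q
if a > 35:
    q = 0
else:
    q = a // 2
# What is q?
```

Trace:
`a = 29` → a = 29
`q = 20` → q = 20
`if a > q: ...` → a > q is True → a = 20; q = 29
`a = a + q` → a = 49
`if a > 35: ...` → a > 35 is True → q = 0
So q = 0

Answer: 0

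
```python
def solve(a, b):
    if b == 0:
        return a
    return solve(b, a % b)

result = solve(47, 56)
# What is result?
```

solve(47, 56) -> solve(56, 47) -> solve(47, 9) -> solve(9, 2) -> solve(2, 1) -> solve(1, 0) -> 1

Answer: 1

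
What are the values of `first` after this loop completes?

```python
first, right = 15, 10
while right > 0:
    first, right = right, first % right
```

GCD of 15 and 10
`first` takes the values: 15 → 10 → 5

Answer: 5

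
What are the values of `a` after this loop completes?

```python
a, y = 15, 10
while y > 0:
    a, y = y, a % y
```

GCD of 15 and 10
`a` takes the values: 15 → 10 → 5

Answer: 5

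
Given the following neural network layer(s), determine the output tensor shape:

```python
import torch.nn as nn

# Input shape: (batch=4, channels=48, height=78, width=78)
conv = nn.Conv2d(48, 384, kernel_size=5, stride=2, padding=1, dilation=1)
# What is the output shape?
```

Input: (4, 48, 78, 78) -> Output: (4, 384, 38, 38)

Answer: (4, 384, 38, 38)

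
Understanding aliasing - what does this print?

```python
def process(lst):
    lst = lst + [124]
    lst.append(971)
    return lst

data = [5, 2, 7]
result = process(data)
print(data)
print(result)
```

Key concept: rebinding parameter vs mutation.
Step by step:
`data = [5, 2, 7]` → data = [5, 2, 7]
`result = process(data)` → result = [5, 2, 7, 124, 971]
`print(data)` → prints [5, 2, 7]
`print(result)` → prints [5, 2, 7, 124, 971]

Answer:
[5, 2, 7]
[5, 2, 7, 124, 971]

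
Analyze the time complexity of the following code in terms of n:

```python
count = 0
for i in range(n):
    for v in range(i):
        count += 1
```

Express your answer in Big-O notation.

Each loop level contributes: n × n. Multiplying the contributions gives O(n^2).

Answer: O(n^2)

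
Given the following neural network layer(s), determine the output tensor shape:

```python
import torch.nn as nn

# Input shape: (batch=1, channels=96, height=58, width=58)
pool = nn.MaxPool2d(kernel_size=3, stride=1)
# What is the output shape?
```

Input: (1, 96, 58, 58) -> Output: (1, 96, 56, 56)

Answer: (1, 96, 56, 56)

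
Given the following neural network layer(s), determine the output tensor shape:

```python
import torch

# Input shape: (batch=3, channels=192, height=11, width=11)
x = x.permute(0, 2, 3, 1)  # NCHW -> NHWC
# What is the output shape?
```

Input: (3, 192, 11, 11) -> Output: (3, 11, 11, 192)

Answer: (3, 11, 11, 192)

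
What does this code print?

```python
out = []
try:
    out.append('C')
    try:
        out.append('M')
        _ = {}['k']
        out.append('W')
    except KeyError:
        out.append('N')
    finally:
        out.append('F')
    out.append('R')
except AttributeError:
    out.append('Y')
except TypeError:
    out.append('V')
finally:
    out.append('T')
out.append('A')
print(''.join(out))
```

Execution trace: 'C' (try body) → 'M' (inner try body) → 'N' (inner except KeyError) → 'F' (inner finally) → 'R' (try body, no exception) → 'T' (finally) → 'A' (after the try/except). Output: CMNFRTA

Answer: CMNFRTA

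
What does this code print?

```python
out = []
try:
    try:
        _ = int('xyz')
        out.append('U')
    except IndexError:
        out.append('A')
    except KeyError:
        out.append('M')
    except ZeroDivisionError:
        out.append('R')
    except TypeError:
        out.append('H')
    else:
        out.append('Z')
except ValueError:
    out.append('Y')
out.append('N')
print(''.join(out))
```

Execution trace: 'Y' (outer except ValueError) → 'N' (after the try/except). Output: YN

Answer: YN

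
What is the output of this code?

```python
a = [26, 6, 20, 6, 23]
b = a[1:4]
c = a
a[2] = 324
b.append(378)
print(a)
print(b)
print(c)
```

Key concept: slice vs alias.
Step by step:
`a = [26, 6, 20, 6, 23]` → a = [26, 6, 20, 6, 23]
`b = a[1:4]` → b = [6, 20, 6]
`c = a` → c = [26, 6, 20, 6, 23] (same object as a)
`a[2] = 324` → a = [26, 6, 324, 6, 23] (same object as c); c = [26, 6, 324, 6, 23] (same object as a)
`b.append(378)` → b = [6, 20, 6, 378]
`print(a)` → prints [26, 6, 324, 6, 23]
`print(b)` → prints [6, 20, 6, 378]
`print(c)` → prints [26, 6, 324, 6, 23]

Answer:
[26, 6, 324, 6, 23]
[6, 20, 6, 378]
[26, 6, 324, 6, 23]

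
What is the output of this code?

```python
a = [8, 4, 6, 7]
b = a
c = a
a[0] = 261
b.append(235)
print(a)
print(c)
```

Key concept: multiple aliases.
Step by step:
`a = [8, 4, 6, 7]` → a = [8, 4, 6, 7]
`b = a` → b = [8, 4, 6, 7] (same object as a)
`c = a` → c = [8, 4, 6, 7] (same object as a, b)
`a[0] = 261` → a = [261, 4, 6, 7] (same object as b, c); b = [261, 4, 6, 7] (same object as a, c); c = [261, 4, 6, 7] (same object as a, b)
`b.append(235)` → a = [261, 4, 6, 7, 235] (same object as b, c); b = [261, 4, 6, 7, 235] (same object as a, c); c = [261, 4, 6, 7, 235] (same object as a, b)
`print(a)` → prints [261, 4, 6, 7, 235]
`print(c)` → prints [261, 4, 6, 7, 235]

Answer:
[261, 4, 6, 7, 235]
[261, 4, 6, 7, 235]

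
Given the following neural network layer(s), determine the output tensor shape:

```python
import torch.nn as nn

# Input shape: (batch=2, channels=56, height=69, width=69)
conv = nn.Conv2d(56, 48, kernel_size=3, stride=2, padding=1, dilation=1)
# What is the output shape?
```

Input: (2, 56, 69, 69) -> Output: (2, 48, 35, 35)

Answer: (2, 48, 35, 35)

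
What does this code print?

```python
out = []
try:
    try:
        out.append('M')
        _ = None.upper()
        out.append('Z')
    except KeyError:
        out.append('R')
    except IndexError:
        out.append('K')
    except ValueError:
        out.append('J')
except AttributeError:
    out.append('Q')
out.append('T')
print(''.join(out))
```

Execution trace: 'M' (try body) → 'Q' (outer except AttributeError) → 'T' (after the try/except). Output: MQT

Answer: MQT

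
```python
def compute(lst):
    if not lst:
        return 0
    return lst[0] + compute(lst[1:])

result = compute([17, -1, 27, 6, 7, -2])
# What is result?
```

17 + (-1) + 27 + 6 + 7 + (-2) + 0 = 54

Answer: 54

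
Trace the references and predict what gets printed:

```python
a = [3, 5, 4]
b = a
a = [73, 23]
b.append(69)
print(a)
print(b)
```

Key concept: rebinding vs mutation: a is rebound to a new list, b still points at the original.
Step by step:
`a = [3, 5, 4]` → a = [3, 5, 4]
`b = a` → b = [3, 5, 4] (same object as a)
`a = [73, 23]` → a = [73, 23]
`b.append(69)` → b = [3, 5, 4, 69]
`print(a)` → prints [73, 23]
`print(b)` → prints [3, 5, 4, 69]

Answer:
[73, 23]
[3, 5, 4, 69]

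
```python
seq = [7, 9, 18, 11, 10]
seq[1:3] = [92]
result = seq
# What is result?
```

Trace:
`seq = [7, 9, 18, 11, 10]` → seq = [7, 9, 18, 11, 10]
`seq[1:3] = [92]` → seq = [7, 92, 11, 10]
`result = seq` → result = [7, 92, 11, 10]
So result = [7, 92, 11, 10]

Answer: [7, 92, 11, 10]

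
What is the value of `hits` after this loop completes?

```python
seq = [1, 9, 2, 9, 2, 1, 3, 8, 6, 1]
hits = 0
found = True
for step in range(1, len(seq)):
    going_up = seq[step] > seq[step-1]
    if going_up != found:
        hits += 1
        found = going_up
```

Count direction changes in [1, 9, 2, 9, 2, 1, 3, 8, 6, 1]
`hits` takes the values: 0 → 1 → 2 → 3 → 4 → 5

Answer: 5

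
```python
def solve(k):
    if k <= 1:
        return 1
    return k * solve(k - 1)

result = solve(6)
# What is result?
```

solve(6) = 6 * 5 * 4 * 3 * 2 * 1 = 720

Answer: 720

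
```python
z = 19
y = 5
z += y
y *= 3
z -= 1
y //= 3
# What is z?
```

Trace:
`z = 19` → z = 19
`y = 5` → y = 5
`z += y` → z = 24
`y *= 3` → y = 15
`z -= 1` → z = 23
`y //= 3` → y = 5
So z = 23

Answer: 23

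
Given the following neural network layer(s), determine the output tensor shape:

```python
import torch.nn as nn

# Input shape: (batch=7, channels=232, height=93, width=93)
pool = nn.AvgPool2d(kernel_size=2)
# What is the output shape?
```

Input: (7, 232, 93, 93) -> Output: (7, 232, 46, 46)

Answer: (7, 232, 46, 46)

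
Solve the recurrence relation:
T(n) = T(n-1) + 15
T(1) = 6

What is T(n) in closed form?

Unrolling: T(n) = T(1) + 15·(n-1) = 6 + 15(n-1) = 15n - 9.

Answer: T(n) = 15n - 9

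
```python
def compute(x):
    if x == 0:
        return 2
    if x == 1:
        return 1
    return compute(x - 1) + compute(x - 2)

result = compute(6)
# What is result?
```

Build up from base cases: compute(0)=2, compute(1)=1, compute(2)=3, compute(3)=4, compute(4)=7, compute(5)=11, compute(6)=18

Answer: 18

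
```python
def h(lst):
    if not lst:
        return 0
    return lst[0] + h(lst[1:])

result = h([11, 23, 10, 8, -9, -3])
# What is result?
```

11 + 23 + 10 + 8 + (-9) + (-3) + 0 = 40

Answer: 40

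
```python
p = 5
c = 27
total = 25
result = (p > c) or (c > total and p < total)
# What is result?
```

Trace:
`p = 5` → p = 5
`c = 27` → c = 27
`total = 25` → total = 25
`result = (p > c) or (c > total and p < total)` → result = True
So result = True

Answer: True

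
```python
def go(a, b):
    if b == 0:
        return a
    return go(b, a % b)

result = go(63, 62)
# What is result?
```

go(63, 62) -> go(62, 1) -> go(1, 0) -> 1

Answer: 1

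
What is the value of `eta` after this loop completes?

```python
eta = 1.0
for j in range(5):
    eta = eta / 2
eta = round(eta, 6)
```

Halving LR 5 times: 1 / 2^5
`eta` takes the values: 1.0 → 0.5 → 0.25 → 0.125 → 0.0625 → 0.03125

Answer: 0.03125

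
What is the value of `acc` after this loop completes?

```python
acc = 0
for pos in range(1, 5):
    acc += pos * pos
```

Sum of squares 1² to 4² = 30
`acc` takes the values: 0 → 1 → 5 → 14 → 30

Answer: 30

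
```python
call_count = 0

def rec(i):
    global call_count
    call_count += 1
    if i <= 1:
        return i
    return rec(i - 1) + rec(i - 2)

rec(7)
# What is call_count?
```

Calls(i) = 1 + Calls(i-1) + Calls(i-2); Calls(0)=Calls(1)=1. For i=7 this gives 41.

Answer: 41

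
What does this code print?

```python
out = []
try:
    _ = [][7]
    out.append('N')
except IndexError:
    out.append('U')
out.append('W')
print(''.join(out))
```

Execution trace: 'U' (except IndexError) → 'W' (after the try/except). Output: UW

Answer: UW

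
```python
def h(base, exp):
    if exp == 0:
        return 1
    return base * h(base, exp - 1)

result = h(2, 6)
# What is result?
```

h(2, 6) = 2 * 2 * 2 * 2 * 2 * 2 = 64

Answer: 64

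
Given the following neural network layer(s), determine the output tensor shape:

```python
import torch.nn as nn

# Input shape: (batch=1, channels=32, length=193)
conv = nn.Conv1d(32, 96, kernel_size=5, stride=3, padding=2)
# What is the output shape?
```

Input: (1, 32, 193) -> Output: (1, 96, 65)

Answer: (1, 96, 65)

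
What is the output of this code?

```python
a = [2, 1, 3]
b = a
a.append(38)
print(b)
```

Key concept: basic list aliasing.
Step by step:
`a = [2, 1, 3]` → a = [2, 1, 3]
`b = a` → b = [2, 1, 3] (same object as a)
`a.append(38)` → a = [2, 1, 3, 38] (same object as b); b = [2, 1, 3, 38] (same object as a)
`print(b)` → prints [2, 1, 3, 38]

Answer: [2, 1, 3, 38]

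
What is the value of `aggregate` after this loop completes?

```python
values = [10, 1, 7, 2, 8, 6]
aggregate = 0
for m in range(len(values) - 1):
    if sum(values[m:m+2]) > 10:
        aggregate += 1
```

Count windows with sum > 10
`aggregate` takes the values: 0 → 1 → 2

Answer: 2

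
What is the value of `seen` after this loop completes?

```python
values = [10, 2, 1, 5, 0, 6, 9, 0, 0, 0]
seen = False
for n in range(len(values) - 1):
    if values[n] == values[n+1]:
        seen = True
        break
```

Check consecutive duplicates in [10, 2, 1, 5, 0, 6, 9, 0, 0, 0]
`seen` takes the values: False → True

Answer: True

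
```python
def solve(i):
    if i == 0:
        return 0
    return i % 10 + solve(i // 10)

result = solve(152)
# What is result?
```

Sum of digits of 152: 2 + 5 + 1 = 8

Answer: 8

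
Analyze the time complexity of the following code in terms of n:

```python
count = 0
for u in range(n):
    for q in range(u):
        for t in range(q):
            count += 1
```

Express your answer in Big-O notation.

Each loop level contributes: n × n × n. Multiplying the contributions gives O(n^3).

Answer: O(n^3)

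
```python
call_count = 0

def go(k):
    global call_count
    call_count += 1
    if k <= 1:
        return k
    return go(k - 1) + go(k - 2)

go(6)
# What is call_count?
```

Calls(k) = 1 + Calls(k-1) + Calls(k-2); Calls(0)=Calls(1)=1. For k=6 this gives 25.

Answer: 25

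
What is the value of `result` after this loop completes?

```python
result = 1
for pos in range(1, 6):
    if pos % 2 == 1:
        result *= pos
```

Product of odd numbers 1 to 5
`result` takes the values: 1 → 3 → 15

Answer: 15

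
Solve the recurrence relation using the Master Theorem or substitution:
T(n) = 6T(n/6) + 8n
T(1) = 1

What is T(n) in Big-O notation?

By Master Theorem: a=6, b=6, f(n)=8n. Since log_6(6) = 1 and f(n) = Θ(n^1), Case 2 applies. T(n) = O(n log n).

Answer: O(n log n)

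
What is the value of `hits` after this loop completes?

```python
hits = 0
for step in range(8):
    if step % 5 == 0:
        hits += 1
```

Count numbers divisible by 5 in range(8)
`hits` takes the values: 0 → 1 → 2

Answer: 2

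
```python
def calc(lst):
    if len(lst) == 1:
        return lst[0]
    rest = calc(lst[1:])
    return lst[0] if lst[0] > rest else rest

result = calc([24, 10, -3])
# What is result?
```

Recursive max over [24, 10, -3] = 24

Answer: 24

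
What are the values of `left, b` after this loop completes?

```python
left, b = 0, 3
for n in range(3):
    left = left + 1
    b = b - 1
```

left goes 0→3, b goes 3→0
`left, b` takes the values: (0, 3) → (1, 3) → (1, 2) → (2, 2) → (2, 1) → (3, 1) → (3, 0)

Answer: 3, 0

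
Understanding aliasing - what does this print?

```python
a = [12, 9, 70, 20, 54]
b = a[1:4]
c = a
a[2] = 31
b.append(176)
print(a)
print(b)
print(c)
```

Key concept: slice vs alias.
Step by step:
`a = [12, 9, 70, 20, 54]` → a = [12, 9, 70, 20, 54]
`b = a[1:4]` → b = [9, 70, 20]
`c = a` → c = [12, 9, 70, 20, 54] (same object as a)
`a[2] = 31` → a = [12, 9, 31, 20, 54] (same object as c); c = [12, 9, 31, 20, 54] (same object as a)
`b.append(176)` → b = [9, 70, 20, 176]
`print(a)` → prints [12, 9, 31, 20, 54]
`print(b)` → prints [9, 70, 20, 176]
`print(c)` → prints [12, 9, 31, 20, 54]

Answer:
[12, 9, 31, 20, 54]
[9, 70, 20, 176]
[12, 9, 31, 20, 54]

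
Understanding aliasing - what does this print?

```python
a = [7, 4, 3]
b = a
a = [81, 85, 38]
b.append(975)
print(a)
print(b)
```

Key concept: rebinding vs mutation: a is rebound to a new list, b still points at the original.
Step by step:
`a = [7, 4, 3]` → a = [7, 4, 3]
`b = a` → b = [7, 4, 3] (same object as a)
`a = [81, 85, 38]` → a = [81, 85, 38]
`b.append(975)` → b = [7, 4, 3, 975]
`print(a)` → prints [81, 85, 38]
`print(b)` → prints [7, 4, 3, 975]

Answer:
[81, 85, 38]
[7, 4, 3, 975]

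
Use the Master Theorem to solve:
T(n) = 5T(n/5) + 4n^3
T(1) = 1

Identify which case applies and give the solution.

a=5, b=5, f(n)=4n^3. log_5(5) = 1. Since c=3 > 1 and the regularity condition holds (5(n/5)^3 = (5/5^3)n^3 with 5/5^3 < 1), Case 3 applies: T(n) = Θ(f(n)) = O(n^3).

Answer: O(n^3) - Case 3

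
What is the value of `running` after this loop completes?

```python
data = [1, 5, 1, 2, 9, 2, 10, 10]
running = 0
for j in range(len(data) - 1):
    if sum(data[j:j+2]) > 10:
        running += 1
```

Count windows with sum > 10
`running` takes the values: 0 → 1 → 2 → 3 → 4

Answer: 4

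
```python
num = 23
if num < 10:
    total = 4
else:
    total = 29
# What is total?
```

Trace:
`num = 23` → num = 23
`if num < 10: ...` → num < 10 is False, take else branch → total = 29
So total = 29

Answer: 29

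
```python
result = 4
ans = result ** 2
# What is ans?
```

Trace:
`result = 4` → result = 4
`ans = result ** 2` → ans = 16
So ans = 16

Answer: 16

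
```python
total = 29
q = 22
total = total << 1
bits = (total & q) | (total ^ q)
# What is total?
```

Trace:
`total = 29` → total = 29
`q = 22` → q = 22
`total = total << 1` → total = 58
`bits = (total & q) | (total ^ q)` → bits = 62
So total = 58

Answer: 58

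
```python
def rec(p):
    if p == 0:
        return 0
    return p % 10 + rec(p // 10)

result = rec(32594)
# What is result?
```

Sum of digits of 32594: 4 + 9 + 5 + 2 + 3 = 23

Answer: 23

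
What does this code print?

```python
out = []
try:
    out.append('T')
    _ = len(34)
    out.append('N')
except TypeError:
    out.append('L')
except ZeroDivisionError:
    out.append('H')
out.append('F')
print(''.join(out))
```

Execution trace: 'T' (try body) → 'L' (except TypeError) → 'F' (after the try/except). Output: TLF

Answer: TLF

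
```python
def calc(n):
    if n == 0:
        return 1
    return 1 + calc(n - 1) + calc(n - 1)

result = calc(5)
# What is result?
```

calc(n) = 1 + 2·calc(n-1), calc(0)=1. Closed form: (1+1)·2^5 - 1 = 63.

Answer: 63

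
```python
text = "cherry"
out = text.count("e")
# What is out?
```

Trace:
`text = "cherry"` → text = 'cherry'
`out = text.count("e")` → out = 1
So out = 1

Answer: 1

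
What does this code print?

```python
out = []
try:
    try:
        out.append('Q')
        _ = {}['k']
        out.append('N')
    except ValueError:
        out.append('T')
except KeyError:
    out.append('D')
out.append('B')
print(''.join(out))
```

Execution trace: 'Q' (try body) → 'D' (outer except KeyError) → 'B' (after the try/except). Output: QDB

Answer: QDB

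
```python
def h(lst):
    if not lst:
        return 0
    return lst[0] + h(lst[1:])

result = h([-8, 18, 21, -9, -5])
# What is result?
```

(-8) + 18 + 21 + (-9) + (-5) + 0 = 17

Answer: 17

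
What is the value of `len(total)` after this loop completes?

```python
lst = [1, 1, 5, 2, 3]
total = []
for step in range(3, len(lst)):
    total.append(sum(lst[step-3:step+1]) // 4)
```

Number of 4-element averages
`total` takes the values: [] → [2] → [2, 2]
So `len(total)` = 2

Answer: 2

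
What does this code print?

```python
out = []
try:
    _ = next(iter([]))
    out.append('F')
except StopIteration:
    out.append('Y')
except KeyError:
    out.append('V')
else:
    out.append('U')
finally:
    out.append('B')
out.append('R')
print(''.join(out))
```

Execution trace: 'Y' (except StopIteration) → 'B' (finally) → 'R' (after the try/except). Output: YBR

Answer: YBR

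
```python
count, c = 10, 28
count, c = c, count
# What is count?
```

Trace:
`count, c = 10, 28` → count = 10; c = 28
`count, c = c, count` → count = 28; c = 10
So count = 28

Answer: 28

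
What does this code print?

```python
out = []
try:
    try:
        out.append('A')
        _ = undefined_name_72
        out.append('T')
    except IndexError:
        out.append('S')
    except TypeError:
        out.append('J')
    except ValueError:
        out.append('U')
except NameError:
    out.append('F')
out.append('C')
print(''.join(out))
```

Execution trace: 'A' (try body) → 'F' (outer except NameError) → 'C' (after the try/except). Output: AFC

Answer: AFC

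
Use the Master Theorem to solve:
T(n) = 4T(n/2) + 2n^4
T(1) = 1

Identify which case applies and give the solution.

a=4, b=2, f(n)=2n^4. log_2(4) = 2. Since c=4 > 2 and the regularity condition holds (4(n/2)^4 = (4/2^4)n^4 with 4/2^4 < 1), Case 3 applies: T(n) = Θ(f(n)) = O(n^4).

Answer: O(n^4) - Case 3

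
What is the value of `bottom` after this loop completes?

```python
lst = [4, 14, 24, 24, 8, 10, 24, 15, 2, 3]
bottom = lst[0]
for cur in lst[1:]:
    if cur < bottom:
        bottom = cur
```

Minimum of [4, 14, 24, 24, 8, 10, 24, 15, 2, 3]
`bottom` takes the values: 4 → 2

Answer: 2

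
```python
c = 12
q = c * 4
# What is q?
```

Trace:
`c = 12` → c = 12
`q = c * 4` → q = 48
So q = 48

Answer: 48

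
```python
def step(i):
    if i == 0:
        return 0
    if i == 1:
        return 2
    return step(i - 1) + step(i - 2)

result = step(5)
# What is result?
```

Build up from base cases: step(0)=0, step(1)=2, step(2)=2, step(3)=4, step(4)=6, step(5)=10

Answer: 10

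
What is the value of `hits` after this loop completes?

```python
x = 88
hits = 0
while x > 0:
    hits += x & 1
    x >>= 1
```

Count set bits in 88 (binary: 0b1011000)
`hits` takes the values: 0 → 1 → 2 → 3

Answer: 3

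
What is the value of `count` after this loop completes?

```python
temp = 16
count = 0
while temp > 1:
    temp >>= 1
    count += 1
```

Count right shifts until 1
`count` takes the values: 0 → 1 → 2 → 3 → 4

Answer: 4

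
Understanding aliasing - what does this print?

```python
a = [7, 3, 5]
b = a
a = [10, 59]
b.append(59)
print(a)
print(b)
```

Key concept: rebinding vs mutation: a is rebound to a new list, b still points at the original.
Step by step:
`a = [7, 3, 5]` → a = [7, 3, 5]
`b = a` → b = [7, 3, 5] (same object as a)
`a = [10, 59]` → a = [10, 59]
`b.append(59)` → b = [7, 3, 5, 59]
`print(a)` → prints [10, 59]
`print(b)` → prints [7, 3, 5, 59]

Answer:
[10, 59]
[7, 3, 5, 59]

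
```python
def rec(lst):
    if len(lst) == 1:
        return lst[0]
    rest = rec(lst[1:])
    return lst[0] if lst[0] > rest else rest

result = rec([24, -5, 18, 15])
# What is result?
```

Recursive max over [24, -5, 18, 15] = 24

Answer: 24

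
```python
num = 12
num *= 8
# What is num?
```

Trace:
`num = 12` → num = 12
`num *= 8` → num = 96
So num = 96

Answer: 96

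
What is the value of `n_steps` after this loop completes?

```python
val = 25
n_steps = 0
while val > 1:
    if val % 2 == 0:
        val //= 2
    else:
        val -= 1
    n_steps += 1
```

Steps to reduce 25 to 1
`n_steps` takes the values: 0 → 1 → 2 → 3 → 4 → 5 → 6

Answer: 6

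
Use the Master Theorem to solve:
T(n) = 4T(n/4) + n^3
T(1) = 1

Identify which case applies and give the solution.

a=4, b=4, f(n)=n^3. log_4(4) = 1. Since c=3 > 1 and the regularity condition holds (4(n/4)^3 = (4/4^3)n^3 with 4/4^3 < 1), Case 3 applies: T(n) = Θ(f(n)) = O(n^3).

Answer: O(n^3) - Case 3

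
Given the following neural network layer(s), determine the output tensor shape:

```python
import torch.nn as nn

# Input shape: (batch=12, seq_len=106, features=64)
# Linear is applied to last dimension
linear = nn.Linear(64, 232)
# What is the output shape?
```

Input: (12, 106, 64) -> Output: (12, 106, 232)

Answer: (12, 106, 232)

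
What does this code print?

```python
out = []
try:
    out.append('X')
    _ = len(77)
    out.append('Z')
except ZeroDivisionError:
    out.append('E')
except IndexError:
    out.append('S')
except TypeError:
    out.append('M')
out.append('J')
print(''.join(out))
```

Execution trace: 'X' (try body) → 'M' (except TypeError) → 'J' (after the try/except). Output: XMJ

Answer: XMJ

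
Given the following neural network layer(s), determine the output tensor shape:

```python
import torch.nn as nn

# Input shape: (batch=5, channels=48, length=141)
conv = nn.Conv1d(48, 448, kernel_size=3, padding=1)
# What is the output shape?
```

Input: (5, 48, 141) -> Output: (5, 448, 141)

Answer: (5, 448, 141)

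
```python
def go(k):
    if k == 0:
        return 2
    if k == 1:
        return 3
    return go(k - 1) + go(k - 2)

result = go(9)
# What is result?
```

Build up from base cases: go(0)=2, go(1)=3, go(2)=5, go(3)=8, go(4)=13, go(5)=21, go(6)=34, ..., go(9)=144

Answer: 144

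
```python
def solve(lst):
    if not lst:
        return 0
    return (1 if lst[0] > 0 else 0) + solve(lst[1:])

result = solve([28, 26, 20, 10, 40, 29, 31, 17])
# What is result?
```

Count of positive elements in [28, 26, 20, 10, 40, 29, 31, 17] = 8

Answer: 8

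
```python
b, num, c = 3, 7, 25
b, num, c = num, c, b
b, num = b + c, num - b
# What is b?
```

Trace:
`b, num, c = 3, 7, 25` → b = 3; num = 7; c = 25
`b, num, c = num, c, b` → b = 7; num = 25; c = 3
`b, num = b + c, num - b` → b = 10; num = 18
So b = 10

Answer: 10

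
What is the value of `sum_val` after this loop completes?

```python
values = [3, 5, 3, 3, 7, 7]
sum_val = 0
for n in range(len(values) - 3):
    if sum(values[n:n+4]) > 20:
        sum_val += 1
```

Count windows with sum > 20
`sum_val` takes the values: 0

Answer: 0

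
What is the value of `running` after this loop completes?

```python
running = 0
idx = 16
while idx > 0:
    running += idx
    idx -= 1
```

Sum 16 down to 1
`running` takes the values: 0 → 16 → 31 → 45 → 58 → 70 → 81 → 91 → 100 → 108 → 115 → 121 → 126 → 130 → 133 → 135 → 136

Answer: 136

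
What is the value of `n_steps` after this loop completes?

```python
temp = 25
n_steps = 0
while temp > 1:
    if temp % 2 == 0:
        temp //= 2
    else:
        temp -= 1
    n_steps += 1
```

Steps to reduce 25 to 1
`n_steps` takes the values: 0 → 1 → 2 → 3 → 4 → 5 → 6

Answer: 6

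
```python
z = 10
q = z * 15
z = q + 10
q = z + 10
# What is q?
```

Trace:
`z = 10` → z = 10
`q = z * 15` → q = 150
`z = q + 10` → z = 160
`q = z + 10` → q = 170
So q = 170

Answer: 170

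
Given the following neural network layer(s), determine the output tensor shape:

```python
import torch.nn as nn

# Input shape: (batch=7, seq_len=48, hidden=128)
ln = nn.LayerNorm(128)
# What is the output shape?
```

Input: (7, 48, 128) -> Output: (7, 48, 128)

Answer: (7, 48, 128)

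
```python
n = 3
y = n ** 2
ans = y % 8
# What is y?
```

Trace:
`n = 3` → n = 3
`y = n ** 2` → y = 9
`ans = y % 8` → ans = 1
So y = 9

Answer: 9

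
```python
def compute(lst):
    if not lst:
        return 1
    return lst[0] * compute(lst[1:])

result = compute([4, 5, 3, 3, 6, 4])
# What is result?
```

Product over [4, 5, 3, 3, 6, 4] = 4 * 5 * 3 * 3 * 6 * 4 = 4320

Answer: 4320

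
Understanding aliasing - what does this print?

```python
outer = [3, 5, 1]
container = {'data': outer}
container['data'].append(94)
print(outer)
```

Key concept: dict holds reference to list.
Step by step:
`outer = [3, 5, 1]` → outer = [3, 5, 1]
`container = {'data': outer}` → container = {'data': [3, 5, 1]}
`container['data'].append(94)` → outer = [3, 5, 1, 94]; container = {'data': [3, 5, 1, 94]}
`print(outer)` → prints [3, 5, 1, 94]

Answer: [3, 5, 1, 94]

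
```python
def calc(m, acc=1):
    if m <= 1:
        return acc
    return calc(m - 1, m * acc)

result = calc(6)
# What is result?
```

Accumulator trace (n, acc): (6, 1) -> (5, 6) -> (4, 30) -> (3, 120) -> (2, 360) -> (1, 720) -> return 720

Answer: 720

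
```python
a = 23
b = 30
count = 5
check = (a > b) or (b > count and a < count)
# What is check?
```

Trace:
`a = 23` → a = 23
`b = 30` → b = 30
`count = 5` → count = 5
`check = (a > b) or (b > count and a < count)` → check = False
So check = False

Answer: False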